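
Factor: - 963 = -3^2 * 107^1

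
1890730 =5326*355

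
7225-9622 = - 2397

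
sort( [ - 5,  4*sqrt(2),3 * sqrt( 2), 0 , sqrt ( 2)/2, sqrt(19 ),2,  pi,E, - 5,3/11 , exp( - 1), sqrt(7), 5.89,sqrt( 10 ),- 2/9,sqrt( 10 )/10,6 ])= [-5, - 5, - 2/9, 0, 3/11,sqrt( 10)/10,exp( - 1),sqrt( 2) /2,2, sqrt(7),E, pi,sqrt ( 10 ),3*sqrt (2 ),sqrt( 19) , 4*sqrt(2), 5.89, 6]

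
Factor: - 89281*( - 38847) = 3468299007 = 3^1*19^1 * 23^1 * 37^1* 127^1*563^1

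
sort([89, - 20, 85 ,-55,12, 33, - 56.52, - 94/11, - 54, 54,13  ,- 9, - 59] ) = [ - 59, -56.52, - 55, - 54 , -20, - 9, - 94/11,12,13, 33,54,85,89 ] 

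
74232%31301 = 11630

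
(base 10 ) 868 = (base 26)17A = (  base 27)154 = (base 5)11433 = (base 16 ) 364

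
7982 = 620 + 7362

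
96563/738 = 130 + 623/738 =130.84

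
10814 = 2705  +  8109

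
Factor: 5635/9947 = 5^1*7^ ( - 1)*23^1*29^ ( - 1 ) = 115/203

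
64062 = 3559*18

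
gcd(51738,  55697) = 1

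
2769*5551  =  15370719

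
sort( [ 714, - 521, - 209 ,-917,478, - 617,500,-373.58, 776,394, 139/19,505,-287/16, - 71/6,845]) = [ - 917,-617, - 521, - 373.58,-209,-287/16 ,-71/6,139/19 , 394, 478,500 , 505,714,  776, 845 ] 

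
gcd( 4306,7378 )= 2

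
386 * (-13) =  - 5018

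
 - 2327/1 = -2327 =- 2327.00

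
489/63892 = 489/63892 = 0.01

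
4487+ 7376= 11863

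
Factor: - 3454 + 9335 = 5881 = 5881^1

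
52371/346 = 151 + 125/346=151.36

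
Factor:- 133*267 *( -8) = 2^3*3^1*7^1 * 19^1*89^1 = 284088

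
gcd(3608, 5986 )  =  82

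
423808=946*448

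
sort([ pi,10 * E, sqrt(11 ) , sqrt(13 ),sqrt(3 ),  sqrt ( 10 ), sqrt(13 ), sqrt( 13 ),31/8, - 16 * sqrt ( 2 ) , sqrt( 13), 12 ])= [ - 16*sqrt( 2 ), sqrt(3 ),pi,  sqrt( 10),sqrt( 11), sqrt(13),  sqrt(13 ),sqrt (13 ),  sqrt(13 ),31/8, 12, 10*E]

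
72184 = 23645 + 48539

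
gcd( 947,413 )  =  1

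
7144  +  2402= 9546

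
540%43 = 24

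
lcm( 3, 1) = 3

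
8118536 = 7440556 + 677980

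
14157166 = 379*37354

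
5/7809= 5/7809  =  0.00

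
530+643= 1173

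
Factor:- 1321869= - 3^1*17^1*25919^1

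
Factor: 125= 5^3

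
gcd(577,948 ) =1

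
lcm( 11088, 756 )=33264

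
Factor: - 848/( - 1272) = 2^1 * 3^( -1)=2/3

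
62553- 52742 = 9811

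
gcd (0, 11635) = 11635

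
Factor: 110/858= 3^( - 1)*5^1*13^ (  -  1 ) =5/39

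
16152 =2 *8076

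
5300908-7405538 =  - 2104630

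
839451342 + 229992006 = 1069443348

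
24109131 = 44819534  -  20710403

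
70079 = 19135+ 50944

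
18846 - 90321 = - 71475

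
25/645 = 5/129 = 0.04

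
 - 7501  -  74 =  - 7575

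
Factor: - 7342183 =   -  7342183^1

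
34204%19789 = 14415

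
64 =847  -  783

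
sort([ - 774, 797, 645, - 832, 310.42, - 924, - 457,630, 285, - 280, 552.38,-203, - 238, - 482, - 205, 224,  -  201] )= [ - 924, - 832,-774,- 482,-457, - 280, - 238, -205, - 203, - 201, 224, 285,310.42, 552.38, 630, 645, 797] 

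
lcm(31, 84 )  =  2604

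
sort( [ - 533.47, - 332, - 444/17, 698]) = [  -  533.47, - 332, - 444/17,  698 ]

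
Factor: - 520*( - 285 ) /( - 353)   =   - 2^3 *3^1*5^2 * 13^1*19^1 * 353^( - 1) = -148200/353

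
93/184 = 93/184 = 0.51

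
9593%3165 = 98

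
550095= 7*78585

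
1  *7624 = 7624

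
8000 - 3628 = 4372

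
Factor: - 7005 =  - 3^1*5^1*467^1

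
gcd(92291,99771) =1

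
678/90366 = 113/15061 = 0.01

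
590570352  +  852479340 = 1443049692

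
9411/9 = 1045 + 2/3=1045.67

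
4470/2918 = 1 + 776/1459 = 1.53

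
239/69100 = 239/69100= 0.00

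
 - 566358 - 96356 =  - 662714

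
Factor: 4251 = 3^1*13^1*109^1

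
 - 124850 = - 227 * 550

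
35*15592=545720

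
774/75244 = 387/37622 = 0.01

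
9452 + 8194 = 17646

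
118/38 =59/19 =3.11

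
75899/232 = 75899/232 = 327.15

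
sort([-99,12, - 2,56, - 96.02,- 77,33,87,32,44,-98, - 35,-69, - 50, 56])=[ - 99, - 98, - 96.02, - 77, - 69, - 50, - 35,  -  2,12,32, 33,44,56,56, 87]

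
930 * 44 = 40920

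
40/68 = 10/17 = 0.59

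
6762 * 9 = 60858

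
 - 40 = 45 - 85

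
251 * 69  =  17319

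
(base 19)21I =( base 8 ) 1367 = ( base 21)1f3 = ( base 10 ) 759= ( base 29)Q5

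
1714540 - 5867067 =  -4152527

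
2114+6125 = 8239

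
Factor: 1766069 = 19^1*92951^1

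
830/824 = 1 + 3/412  =  1.01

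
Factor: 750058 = 2^1* 375029^1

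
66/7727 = 66/7727=0.01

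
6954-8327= - 1373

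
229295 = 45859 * 5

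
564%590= 564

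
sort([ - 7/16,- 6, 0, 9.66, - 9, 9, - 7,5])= [-9 ,-7, - 6,-7/16,0,5, 9 , 9.66] 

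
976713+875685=1852398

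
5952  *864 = 5142528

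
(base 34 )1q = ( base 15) 40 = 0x3C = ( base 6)140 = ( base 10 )60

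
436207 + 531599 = 967806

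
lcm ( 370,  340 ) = 12580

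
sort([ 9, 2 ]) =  [2, 9] 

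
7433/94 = 7433/94 = 79.07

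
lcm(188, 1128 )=1128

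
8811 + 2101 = 10912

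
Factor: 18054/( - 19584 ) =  - 59/64 = - 2^( - 6)*59^1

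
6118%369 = 214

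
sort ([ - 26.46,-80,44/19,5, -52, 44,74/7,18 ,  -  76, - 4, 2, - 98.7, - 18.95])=[ - 98.7, - 80, - 76 , - 52, - 26.46, - 18.95 , - 4, 2 , 44/19,5,74/7,  18,  44]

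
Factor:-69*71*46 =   -  2^1*3^1*23^2 *71^1 = - 225354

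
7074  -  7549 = - 475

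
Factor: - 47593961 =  - 47593961^1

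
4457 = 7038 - 2581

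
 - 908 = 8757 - 9665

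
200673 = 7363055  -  7162382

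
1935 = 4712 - 2777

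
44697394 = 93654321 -48956927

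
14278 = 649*22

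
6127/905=6 + 697/905 = 6.77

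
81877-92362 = -10485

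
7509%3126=1257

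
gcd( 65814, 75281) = 1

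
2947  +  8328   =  11275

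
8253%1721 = 1369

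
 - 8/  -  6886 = 4/3443 =0.00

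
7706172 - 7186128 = 520044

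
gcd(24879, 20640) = 3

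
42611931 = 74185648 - 31573717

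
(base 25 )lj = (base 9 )664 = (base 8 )1040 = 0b1000100000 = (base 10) 544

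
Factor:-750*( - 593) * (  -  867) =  - 385598250  =  -2^1*3^2*5^3 * 17^2*593^1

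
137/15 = 137/15 = 9.13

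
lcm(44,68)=748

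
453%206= 41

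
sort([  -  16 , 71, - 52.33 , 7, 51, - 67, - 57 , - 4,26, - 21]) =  [ - 67, - 57, - 52.33, - 21, - 16 ,-4 , 7,26, 51,71] 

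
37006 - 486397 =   -  449391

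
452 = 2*226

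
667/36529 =667/36529 =0.02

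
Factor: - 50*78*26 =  - 101400 =-2^3*3^1*5^2*13^2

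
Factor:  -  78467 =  - 78467^1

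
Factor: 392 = 2^3 * 7^2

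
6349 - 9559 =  -3210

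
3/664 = 3/664 = 0.00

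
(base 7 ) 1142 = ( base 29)eg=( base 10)422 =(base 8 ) 646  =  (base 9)518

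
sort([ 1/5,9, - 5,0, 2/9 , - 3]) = [  -  5, -3, 0,  1/5, 2/9,9]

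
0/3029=0 = 0.00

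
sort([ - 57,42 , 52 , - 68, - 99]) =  [ - 99,  -  68, - 57,  42,52]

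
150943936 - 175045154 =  - 24101218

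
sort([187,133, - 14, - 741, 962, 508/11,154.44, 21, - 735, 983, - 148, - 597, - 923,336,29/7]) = [ - 923, -741, - 735,-597,-148, - 14, 29/7,21,508/11,133,154.44, 187,336,962,983] 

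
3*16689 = 50067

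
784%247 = 43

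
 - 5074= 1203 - 6277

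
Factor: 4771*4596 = 21927516 = 2^2*3^1 * 13^1*367^1*383^1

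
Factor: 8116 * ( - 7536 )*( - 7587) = 2^6* 3^4* 157^1*281^1*2029^1 = 464037429312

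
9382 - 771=8611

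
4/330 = 2/165 = 0.01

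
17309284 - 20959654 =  - 3650370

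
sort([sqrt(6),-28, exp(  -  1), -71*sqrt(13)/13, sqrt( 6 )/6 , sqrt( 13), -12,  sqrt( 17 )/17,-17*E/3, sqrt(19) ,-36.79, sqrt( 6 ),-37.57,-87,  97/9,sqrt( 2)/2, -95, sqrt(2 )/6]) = [-95,-87,-37.57,-36.79, - 28, - 71*sqrt( 13)/13,  -  17*E/3,-12,  sqrt(2 )/6, sqrt(17)/17, exp(  -  1), sqrt(6 )/6, sqrt(2)/2 , sqrt(  6), sqrt(6),sqrt(13),  sqrt(19), 97/9]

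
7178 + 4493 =11671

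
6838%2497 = 1844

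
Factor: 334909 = 179^1 * 1871^1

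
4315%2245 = 2070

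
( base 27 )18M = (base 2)1111000111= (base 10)967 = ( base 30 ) 127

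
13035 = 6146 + 6889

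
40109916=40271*996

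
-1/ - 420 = 1/420= 0.00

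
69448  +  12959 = 82407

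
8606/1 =8606 = 8606.00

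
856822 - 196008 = 660814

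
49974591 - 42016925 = 7957666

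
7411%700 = 411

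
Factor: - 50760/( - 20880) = 141/58 = 2^(-1)*3^1*29^( - 1) * 47^1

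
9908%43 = 18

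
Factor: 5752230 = 2^1*3^1*5^1 * 11^1*17431^1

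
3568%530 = 388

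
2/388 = 1/194 = 0.01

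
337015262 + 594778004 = 931793266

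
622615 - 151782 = 470833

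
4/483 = 4/483=0.01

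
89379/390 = 29793/130 = 229.18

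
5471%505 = 421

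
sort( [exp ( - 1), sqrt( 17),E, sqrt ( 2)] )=[ exp(-1), sqrt(2),E,sqrt(17 )] 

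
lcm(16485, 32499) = 1137465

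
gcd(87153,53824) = 1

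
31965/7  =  4566+ 3/7= 4566.43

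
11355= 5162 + 6193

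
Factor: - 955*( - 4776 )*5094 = 2^4*3^3*5^1*191^1*199^1*283^1 = 23234141520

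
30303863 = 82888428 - 52584565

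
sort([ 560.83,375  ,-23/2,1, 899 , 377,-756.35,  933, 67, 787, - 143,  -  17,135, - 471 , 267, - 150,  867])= [ - 756.35, - 471, - 150, - 143, - 17, - 23/2,  1,67,135,267,375,377, 560.83, 787, 867,  899,  933 ] 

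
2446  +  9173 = 11619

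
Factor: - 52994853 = -3^2*107^1*113^1*487^1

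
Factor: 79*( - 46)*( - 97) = 2^1 * 23^1*79^1* 97^1  =  352498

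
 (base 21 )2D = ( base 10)55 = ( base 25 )25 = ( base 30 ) 1p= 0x37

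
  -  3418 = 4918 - 8336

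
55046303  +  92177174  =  147223477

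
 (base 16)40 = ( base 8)100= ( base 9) 71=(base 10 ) 64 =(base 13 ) 4C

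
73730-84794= - 11064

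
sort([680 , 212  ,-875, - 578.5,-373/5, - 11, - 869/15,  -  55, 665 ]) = [ - 875, - 578.5, - 373/5,-869/15,-55,-11,  212, 665, 680]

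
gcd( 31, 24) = 1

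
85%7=1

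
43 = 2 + 41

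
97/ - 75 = - 97/75 = - 1.29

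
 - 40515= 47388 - 87903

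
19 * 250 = 4750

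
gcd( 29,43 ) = 1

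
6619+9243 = 15862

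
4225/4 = 1056 + 1/4  =  1056.25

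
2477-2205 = 272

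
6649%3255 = 139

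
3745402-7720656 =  - 3975254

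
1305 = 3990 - 2685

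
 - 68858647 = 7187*( - 9581)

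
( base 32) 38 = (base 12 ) 88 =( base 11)95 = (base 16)68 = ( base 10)104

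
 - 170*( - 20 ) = 3400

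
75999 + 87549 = 163548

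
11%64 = 11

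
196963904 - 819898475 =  - 622934571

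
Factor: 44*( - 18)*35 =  - 2^3*3^2*5^1*7^1*11^1 = - 27720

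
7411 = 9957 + -2546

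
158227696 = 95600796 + 62626900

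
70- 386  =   - 316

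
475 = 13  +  462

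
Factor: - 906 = -2^1 * 3^1 * 151^1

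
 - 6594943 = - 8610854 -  - 2015911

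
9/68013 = 1/7557= 0.00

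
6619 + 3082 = 9701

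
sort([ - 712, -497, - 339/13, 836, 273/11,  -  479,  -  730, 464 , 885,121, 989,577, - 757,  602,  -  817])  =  [ - 817, - 757, - 730,- 712,  -  497, - 479, - 339/13, 273/11, 121, 464,577,602,  836, 885, 989 ]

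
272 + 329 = 601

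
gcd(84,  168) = 84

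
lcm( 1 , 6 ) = 6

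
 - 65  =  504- 569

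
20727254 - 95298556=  - 74571302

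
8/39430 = 4/19715 = 0.00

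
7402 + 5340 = 12742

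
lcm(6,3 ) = 6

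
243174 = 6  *40529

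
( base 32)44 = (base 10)132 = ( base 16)84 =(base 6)340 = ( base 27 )4O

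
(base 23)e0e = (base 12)4364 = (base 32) 77S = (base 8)16374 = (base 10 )7420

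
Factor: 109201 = 109201^1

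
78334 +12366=90700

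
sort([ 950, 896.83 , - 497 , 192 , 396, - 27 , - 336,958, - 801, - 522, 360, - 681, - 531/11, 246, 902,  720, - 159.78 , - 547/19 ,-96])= [ - 801, - 681, - 522, - 497, - 336,- 159.78 , - 96,- 531/11, - 547/19,-27,192,246,360 , 396, 720, 896.83,902, 950, 958]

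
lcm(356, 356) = 356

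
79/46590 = 79/46590 = 0.00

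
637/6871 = 637/6871 = 0.09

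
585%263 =59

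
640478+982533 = 1623011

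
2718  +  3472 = 6190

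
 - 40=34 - 74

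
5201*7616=39610816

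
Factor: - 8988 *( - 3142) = 2^3*3^1*7^1*107^1*1571^1 = 28240296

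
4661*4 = 18644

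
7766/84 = 92+19/42=92.45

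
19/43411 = 19/43411=0.00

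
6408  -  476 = 5932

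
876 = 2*438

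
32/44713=32/44713 = 0.00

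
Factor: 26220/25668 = 3^(-1 )*5^1*19^1*31^( -1) = 95/93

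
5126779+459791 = 5586570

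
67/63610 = 67/63610 = 0.00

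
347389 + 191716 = 539105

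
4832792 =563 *8584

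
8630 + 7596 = 16226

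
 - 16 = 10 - 26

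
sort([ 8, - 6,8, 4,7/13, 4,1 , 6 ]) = [ - 6,7/13,1, 4,4 , 6  ,  8,8 ] 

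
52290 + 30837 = 83127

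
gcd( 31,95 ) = 1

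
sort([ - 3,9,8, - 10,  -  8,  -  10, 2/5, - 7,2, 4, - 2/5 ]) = [ - 10, - 10,-8 , - 7, - 3, - 2/5,  2/5, 2 , 4,8  ,  9 ] 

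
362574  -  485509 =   -  122935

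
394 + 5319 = 5713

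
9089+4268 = 13357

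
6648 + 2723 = 9371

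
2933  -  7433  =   - 4500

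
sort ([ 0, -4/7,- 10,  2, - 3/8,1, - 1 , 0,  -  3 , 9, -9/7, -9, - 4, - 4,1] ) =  [ - 10,  -  9, - 4,-4, - 3, - 9/7, - 1, - 4/7, - 3/8, 0, 0,1,  1,2  ,  9] 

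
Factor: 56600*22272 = 2^11*3^1*5^2*29^1*283^1 = 1260595200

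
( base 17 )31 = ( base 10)52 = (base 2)110100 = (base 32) 1k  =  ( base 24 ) 24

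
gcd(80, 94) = 2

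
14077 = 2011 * 7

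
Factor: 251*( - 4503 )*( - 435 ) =491660055= 3^2*5^1*19^1*29^1*79^1*251^1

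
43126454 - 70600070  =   - 27473616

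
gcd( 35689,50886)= 1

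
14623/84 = 2089/12 = 174.08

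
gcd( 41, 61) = 1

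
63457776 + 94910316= 158368092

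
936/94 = 9+45/47 = 9.96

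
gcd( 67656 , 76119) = 3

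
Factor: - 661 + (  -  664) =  - 5^2* 53^1 = - 1325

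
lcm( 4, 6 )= 12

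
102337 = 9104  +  93233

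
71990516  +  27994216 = 99984732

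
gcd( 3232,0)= 3232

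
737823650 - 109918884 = 627904766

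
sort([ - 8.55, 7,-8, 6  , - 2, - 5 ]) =[-8.55, -8, - 5, - 2, 6,7 ] 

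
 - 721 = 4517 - 5238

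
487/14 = 34 + 11/14 =34.79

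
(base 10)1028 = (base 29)16d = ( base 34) u8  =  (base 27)1b2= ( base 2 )10000000100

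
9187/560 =9187/560 = 16.41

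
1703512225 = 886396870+817115355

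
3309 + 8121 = 11430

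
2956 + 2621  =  5577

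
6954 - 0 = 6954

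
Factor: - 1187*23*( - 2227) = 60799327=17^1*23^1*131^1*1187^1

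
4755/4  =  4755/4= 1188.75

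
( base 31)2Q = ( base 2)1011000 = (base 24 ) 3G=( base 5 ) 323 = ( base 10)88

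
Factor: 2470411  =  683^1*3617^1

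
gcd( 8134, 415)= 83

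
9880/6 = 4940/3= 1646.67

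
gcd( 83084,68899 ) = 1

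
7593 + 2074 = 9667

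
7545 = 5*1509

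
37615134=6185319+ 31429815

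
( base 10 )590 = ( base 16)24e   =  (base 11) 497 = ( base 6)2422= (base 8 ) 1116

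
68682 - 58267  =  10415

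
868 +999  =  1867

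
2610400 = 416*6275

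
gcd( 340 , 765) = 85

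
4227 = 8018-3791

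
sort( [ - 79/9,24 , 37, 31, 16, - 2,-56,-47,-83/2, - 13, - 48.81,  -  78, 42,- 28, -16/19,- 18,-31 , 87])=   [ - 78, - 56, - 48.81, - 47, - 83/2,-31, - 28, - 18, - 13, - 79/9,- 2, - 16/19,16,24, 31,  37, 42,87]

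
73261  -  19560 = 53701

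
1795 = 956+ 839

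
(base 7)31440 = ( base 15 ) 2480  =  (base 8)17132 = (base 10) 7770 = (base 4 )1321122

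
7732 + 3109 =10841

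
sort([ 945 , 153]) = [153, 945]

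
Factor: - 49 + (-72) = -11^2 = - 121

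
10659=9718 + 941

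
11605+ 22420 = 34025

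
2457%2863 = 2457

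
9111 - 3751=5360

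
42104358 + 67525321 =109629679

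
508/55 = 508/55=9.24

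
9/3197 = 9/3197 = 0.00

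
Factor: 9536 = 2^6*149^1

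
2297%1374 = 923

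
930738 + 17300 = 948038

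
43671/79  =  552 + 63/79=552.80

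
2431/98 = 24 + 79/98 = 24.81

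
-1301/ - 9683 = 1301/9683 = 0.13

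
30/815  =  6/163  =  0.04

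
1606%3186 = 1606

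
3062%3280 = 3062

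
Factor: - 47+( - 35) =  - 2^1 * 41^1 = - 82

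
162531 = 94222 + 68309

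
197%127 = 70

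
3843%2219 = 1624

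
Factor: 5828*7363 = 2^2 * 31^1*37^1*47^1*199^1 = 42911564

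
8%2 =0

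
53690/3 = 53690/3 = 17896.67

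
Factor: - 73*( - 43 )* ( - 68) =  - 213452 = - 2^2 * 17^1*43^1*73^1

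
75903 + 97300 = 173203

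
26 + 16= 42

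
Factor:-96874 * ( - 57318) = 2^2*3^1*41^1 * 233^1*48437^1 = 5552623932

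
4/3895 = 4/3895= 0.00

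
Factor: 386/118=59^( - 1)*193^1= 193/59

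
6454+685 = 7139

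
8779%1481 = 1374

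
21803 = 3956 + 17847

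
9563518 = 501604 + 9061914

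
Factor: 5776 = 2^4*19^2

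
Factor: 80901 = 3^2*89^1 * 101^1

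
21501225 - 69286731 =-47785506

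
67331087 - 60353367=6977720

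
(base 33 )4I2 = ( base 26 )78c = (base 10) 4952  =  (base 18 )F52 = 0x1358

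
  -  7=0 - 7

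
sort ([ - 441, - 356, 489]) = [ - 441, - 356,489 ] 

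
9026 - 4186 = 4840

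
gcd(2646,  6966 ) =54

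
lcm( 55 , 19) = 1045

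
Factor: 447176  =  2^3*55897^1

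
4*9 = 36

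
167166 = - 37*( - 4518) 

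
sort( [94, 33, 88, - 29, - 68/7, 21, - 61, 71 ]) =[ - 61,  -  29, - 68/7, 21, 33,71, 88 , 94] 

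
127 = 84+43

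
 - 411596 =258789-670385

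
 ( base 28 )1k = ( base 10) 48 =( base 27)1L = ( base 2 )110000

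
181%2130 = 181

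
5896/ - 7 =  - 5896/7 = - 842.29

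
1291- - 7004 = 8295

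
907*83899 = 76096393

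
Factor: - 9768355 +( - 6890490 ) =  - 5^1*7^1*43^1*11069^1 = - 16658845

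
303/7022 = 303/7022= 0.04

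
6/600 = 1/100  =  0.01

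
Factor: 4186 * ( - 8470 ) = - 2^2*5^1 * 7^2*11^2*13^1*23^1 = - 35455420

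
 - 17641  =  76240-93881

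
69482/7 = 9926 = 9926.00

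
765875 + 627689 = 1393564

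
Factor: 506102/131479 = 2^1*59^1*4289^1 * 131479^( - 1)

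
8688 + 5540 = 14228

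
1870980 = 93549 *20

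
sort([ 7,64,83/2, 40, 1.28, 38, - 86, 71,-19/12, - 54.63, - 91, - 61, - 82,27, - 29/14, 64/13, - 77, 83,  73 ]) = [-91,-86,  -  82,- 77,-61, - 54.63,-29/14,- 19/12, 1.28,64/13,7, 27, 38,40, 83/2,64,  71,73,83 ] 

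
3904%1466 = 972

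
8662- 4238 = 4424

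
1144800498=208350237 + 936450261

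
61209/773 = 79+142/773  =  79.18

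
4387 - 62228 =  - 57841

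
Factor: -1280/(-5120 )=2^( - 2) = 1/4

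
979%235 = 39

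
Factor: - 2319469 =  - 2319469^1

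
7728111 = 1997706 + 5730405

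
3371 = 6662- 3291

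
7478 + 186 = 7664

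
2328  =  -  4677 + 7005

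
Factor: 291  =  3^1*97^1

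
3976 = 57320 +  - 53344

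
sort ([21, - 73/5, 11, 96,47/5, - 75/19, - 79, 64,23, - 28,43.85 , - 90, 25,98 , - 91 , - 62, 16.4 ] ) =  [ - 91, -90, - 79,-62,  -  28, - 73/5, - 75/19,47/5, 11,16.4, 21,23 , 25,43.85,64,  96 , 98]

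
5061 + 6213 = 11274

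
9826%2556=2158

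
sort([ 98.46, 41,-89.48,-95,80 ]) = [  -  95, - 89.48,41 , 80, 98.46]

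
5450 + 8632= 14082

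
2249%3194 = 2249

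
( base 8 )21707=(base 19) 1671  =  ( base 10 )9159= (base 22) IK7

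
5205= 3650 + 1555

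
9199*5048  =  46436552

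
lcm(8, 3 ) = 24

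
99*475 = 47025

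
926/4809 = 926/4809 = 0.19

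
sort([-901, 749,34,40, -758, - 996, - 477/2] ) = [ - 996,-901, - 758, - 477/2,34 , 40, 749 ] 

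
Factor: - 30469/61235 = - 5^( - 1)*37^(  -  1)*331^( - 1)*30469^1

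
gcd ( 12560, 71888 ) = 16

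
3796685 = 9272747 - 5476062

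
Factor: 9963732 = 2^2*3^1* 830311^1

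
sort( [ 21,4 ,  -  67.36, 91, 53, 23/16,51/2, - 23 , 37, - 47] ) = [ - 67.36, - 47, -23, 23/16, 4,21 , 51/2,37,53,91] 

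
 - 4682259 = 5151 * (  -  909 )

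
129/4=32  +  1/4 = 32.25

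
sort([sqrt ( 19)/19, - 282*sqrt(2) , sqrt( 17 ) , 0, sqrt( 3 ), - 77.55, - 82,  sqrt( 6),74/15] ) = [ - 282*sqrt(2), -82, - 77.55,0, sqrt ( 19 ) /19,sqrt( 3),sqrt( 6), sqrt ( 17),74/15] 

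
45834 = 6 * 7639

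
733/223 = 3+64/223 = 3.29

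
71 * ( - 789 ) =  - 56019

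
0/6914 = 0 =0.00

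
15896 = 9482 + 6414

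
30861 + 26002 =56863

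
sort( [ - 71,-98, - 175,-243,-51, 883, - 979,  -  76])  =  [ - 979, - 243, - 175, - 98, - 76, - 71, - 51,883]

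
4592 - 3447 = 1145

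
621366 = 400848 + 220518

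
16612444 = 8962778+7649666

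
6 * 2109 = 12654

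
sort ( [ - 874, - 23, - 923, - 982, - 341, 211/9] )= [-982, - 923, - 874 , -341, - 23, 211/9]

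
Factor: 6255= 3^2*5^1*139^1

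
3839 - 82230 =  - 78391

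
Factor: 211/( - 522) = - 2^( - 1 )*3^( - 2 )*29^ ( - 1)*211^1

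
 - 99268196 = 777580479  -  876848675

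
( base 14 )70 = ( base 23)46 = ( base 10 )98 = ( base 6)242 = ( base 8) 142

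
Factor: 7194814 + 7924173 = 13^1 * 191^1 * 6089^1 = 15118987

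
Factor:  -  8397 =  - 3^3*311^1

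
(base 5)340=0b1011111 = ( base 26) 3H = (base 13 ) 74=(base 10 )95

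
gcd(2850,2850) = 2850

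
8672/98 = 88+24/49 =88.49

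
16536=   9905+6631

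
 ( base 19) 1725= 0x24D5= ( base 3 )110221020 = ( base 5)300204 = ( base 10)9429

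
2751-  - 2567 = 5318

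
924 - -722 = 1646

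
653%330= 323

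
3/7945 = 3/7945=0.00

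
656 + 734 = 1390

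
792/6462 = 44/359 = 0.12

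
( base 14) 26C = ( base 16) 1E8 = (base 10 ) 488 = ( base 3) 200002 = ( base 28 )HC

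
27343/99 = 27343/99 = 276.19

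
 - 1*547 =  - 547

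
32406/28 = 1157  +  5/14 = 1157.36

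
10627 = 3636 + 6991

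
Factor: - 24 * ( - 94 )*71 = 160176=2^4*3^1*47^1 * 71^1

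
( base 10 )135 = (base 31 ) 4b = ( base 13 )A5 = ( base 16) 87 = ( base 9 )160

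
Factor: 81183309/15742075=3^1*5^ ( - 2)*109^1*248267^1*629683^( - 1 )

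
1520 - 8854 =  - 7334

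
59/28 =59/28=2.11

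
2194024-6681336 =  - 4487312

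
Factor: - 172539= -3^2 * 19^1*1009^1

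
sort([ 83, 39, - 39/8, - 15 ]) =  [ - 15, - 39/8 , 39,  83] 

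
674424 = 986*684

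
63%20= 3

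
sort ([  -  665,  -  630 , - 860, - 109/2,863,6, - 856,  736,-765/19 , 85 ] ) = [-860, - 856, - 665 ,- 630, - 109/2, - 765/19,6,85, 736, 863]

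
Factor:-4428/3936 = - 9/8=-2^ (-3) * 3^2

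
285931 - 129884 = 156047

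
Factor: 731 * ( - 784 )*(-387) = 221791248 = 2^4*3^2*7^2 *17^1*43^2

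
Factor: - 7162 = -2^1*3581^1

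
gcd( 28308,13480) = 1348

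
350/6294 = 175/3147 = 0.06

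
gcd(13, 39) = 13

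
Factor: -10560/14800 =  - 2^2*3^1*5^( - 1)*11^1 * 37^( - 1)  =  -132/185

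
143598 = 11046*13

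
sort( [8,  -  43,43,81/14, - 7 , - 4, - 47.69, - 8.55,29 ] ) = [ - 47.69, - 43, - 8.55, - 7, - 4, 81/14,  8,29, 43 ] 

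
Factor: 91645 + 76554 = 168199 = 23^1 * 71^1*103^1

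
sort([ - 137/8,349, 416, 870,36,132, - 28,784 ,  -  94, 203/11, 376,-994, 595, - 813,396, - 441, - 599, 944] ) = [ - 994, - 813, - 599, - 441, - 94, - 28, - 137/8, 203/11,36, 132,  349, 376,396, 416, 595, 784, 870, 944 ]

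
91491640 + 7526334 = 99017974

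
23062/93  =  23062/93=247.98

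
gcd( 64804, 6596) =68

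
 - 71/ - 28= 2+15/28 =2.54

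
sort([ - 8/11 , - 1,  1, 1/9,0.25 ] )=[ - 1,- 8/11,1/9 , 0.25, 1 ] 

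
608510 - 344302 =264208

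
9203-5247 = 3956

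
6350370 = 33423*190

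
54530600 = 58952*925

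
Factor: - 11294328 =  -2^3*3^1*470597^1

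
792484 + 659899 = 1452383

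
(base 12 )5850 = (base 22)K7I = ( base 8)23174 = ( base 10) 9852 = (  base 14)383a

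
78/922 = 39/461 = 0.08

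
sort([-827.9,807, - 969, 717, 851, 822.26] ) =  [-969, -827.9 , 717,807,822.26, 851]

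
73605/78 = 24535/26 = 943.65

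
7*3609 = 25263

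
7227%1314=657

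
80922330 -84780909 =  - 3858579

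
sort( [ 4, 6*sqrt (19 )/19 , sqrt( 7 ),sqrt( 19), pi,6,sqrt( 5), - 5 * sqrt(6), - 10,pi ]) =[ - 5*sqrt( 6), - 10, 6*sqrt( 19)/19, sqrt( 5 ),sqrt( 7),pi, pi, 4,sqrt( 19 ),6 ]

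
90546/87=1040 + 22/29 = 1040.76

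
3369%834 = 33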